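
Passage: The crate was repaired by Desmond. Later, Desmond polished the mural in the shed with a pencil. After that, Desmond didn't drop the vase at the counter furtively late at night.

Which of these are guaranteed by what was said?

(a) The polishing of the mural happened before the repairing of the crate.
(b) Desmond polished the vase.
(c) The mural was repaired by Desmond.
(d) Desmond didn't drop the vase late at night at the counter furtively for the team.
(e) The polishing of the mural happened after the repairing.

(a) Not entailed — the narrative places the repairing before the polishing, not after.
(b) Not entailed — Desmond polished the mural, not the vase; the vase belongs to the dropping event.
(c) Not entailed — Desmond repaired the crate, not the mural; the mural belongs to the polishing event.
(d) Entailed — under negation, adding a further restriction is entailed: if no such dropping event occurred, none occurred for the team either.
(e) Entailed — the narrative places the repairing before the polishing.

(d), (e)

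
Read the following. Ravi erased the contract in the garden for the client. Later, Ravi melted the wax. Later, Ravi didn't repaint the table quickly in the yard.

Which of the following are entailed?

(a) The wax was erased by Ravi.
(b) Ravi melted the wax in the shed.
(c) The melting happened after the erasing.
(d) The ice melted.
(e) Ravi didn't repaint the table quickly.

(a) Not entailed — Ravi erased the contract, not the wax; the wax belongs to the melting event.
(b) Not entailed — 'in the shed' adds information not in the original event.
(c) Entailed — the narrative places the erasing before the melting.
(d) Not entailed — the wax is what melted, not the ice.
(e) Not entailed — dropping 'in the yard' under negation is not valid — the original leaves open that Ravi repainted the table some other way.

(c)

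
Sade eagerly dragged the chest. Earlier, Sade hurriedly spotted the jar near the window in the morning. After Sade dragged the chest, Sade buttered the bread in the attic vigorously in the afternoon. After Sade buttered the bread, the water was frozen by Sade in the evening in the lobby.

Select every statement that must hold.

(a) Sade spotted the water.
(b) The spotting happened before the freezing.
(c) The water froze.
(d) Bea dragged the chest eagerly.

(b), (c)

(a) Not entailed — Sade spotted the jar, not the water; the water belongs to the freezing event.
(b) Entailed — the narrative places the spotting before the freezing.
(c) Entailed — 'Sade froze the water' is causative; it entails the inchoative 'the water froze'.
(d) Not entailed — the passage has Sade dragging the chest, not Bea.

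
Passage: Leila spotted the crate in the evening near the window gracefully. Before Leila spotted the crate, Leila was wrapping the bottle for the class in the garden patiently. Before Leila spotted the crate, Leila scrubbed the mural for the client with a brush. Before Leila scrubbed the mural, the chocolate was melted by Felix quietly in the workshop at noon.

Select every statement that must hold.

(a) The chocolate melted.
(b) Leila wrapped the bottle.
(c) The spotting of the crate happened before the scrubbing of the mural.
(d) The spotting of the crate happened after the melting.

(a), (d)

(a) Entailed — 'Felix melted the chocolate' is causative; it entails the inchoative 'the chocolate melted'.
(b) Not entailed — 'was wrapping' is progressive on an accomplishment; it does not entail the completed 'wrapped'.
(c) Not entailed — the narrative places the scrubbing before the spotting, not after.
(d) Entailed — the narrative places the melting before the spotting.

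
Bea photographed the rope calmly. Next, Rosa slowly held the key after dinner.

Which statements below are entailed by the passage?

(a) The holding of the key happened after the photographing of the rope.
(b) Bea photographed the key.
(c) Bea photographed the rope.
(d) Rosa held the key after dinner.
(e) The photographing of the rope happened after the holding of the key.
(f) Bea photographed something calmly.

(a), (c), (d), (f)

(a) Entailed — the narrative places the photographing before the holding.
(b) Not entailed — Bea photographed the rope, not the key; the key belongs to the holding event.
(c) Entailed — the original entails any weakening of itself; this just drops 'calmly'.
(d) Entailed — every conjunct here is already in the original holding event.
(e) Not entailed — the narrative places the photographing before the holding, not after.
(f) Entailed — generalizing the patient leaves a sub-description the original still satisfies.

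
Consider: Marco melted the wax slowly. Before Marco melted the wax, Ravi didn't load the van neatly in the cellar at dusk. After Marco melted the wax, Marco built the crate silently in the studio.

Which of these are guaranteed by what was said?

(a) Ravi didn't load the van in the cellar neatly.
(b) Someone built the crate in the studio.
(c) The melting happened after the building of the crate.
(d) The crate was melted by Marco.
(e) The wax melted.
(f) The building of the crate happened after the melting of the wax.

(a) Not entailed — dropping 'at dusk' under negation is not valid — the original leaves open that Ravi loaded the van some other way.
(b) Entailed — the original entails any weakening of itself; this just drops 'silently' and generalizes the agent.
(c) Not entailed — the narrative places the melting before the building, not after.
(d) Not entailed — Marco melted the wax, not the crate; the crate belongs to the building event.
(e) Entailed — 'Marco melted the wax' is causative; it entails the inchoative 'the wax melted'.
(f) Entailed — the narrative places the melting before the building.

(b), (e), (f)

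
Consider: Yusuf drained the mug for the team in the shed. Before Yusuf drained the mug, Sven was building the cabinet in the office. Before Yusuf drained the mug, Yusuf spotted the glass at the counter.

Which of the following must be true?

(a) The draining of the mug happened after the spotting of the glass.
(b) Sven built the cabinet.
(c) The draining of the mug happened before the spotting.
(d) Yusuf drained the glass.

(a)

(a) Entailed — the narrative places the spotting before the draining.
(b) Not entailed — 'was building' is progressive on an accomplishment; it does not entail the completed 'built'.
(c) Not entailed — the narrative places the spotting before the draining, not after.
(d) Not entailed — Yusuf drained the mug, not the glass; the glass belongs to the spotting event.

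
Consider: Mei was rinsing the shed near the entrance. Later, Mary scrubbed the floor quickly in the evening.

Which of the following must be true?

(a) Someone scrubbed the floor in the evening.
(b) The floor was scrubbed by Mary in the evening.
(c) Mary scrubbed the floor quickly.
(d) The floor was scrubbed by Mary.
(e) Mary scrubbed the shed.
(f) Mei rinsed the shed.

(a) Entailed — the original entails any weakening of itself; this just drops 'quickly' and generalizes the agent.
(b) Entailed — every conjunct here is already in the original scrubbing event.
(c) Entailed — every conjunct here is already in the original scrubbing event.
(d) Entailed — this follows by dropping conjuncts from the scrubbing event's description.
(e) Not entailed — Mary scrubbed the floor, not the shed; the shed belongs to the rinsing event.
(f) Entailed — 'rinse' is an activity; 'was rinsing' entails that some rinsing happened, so 'rinsed' holds.

(a), (b), (c), (d), (f)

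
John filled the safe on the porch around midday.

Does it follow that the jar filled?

no

Nothing is said about any jar; only the safe is affected.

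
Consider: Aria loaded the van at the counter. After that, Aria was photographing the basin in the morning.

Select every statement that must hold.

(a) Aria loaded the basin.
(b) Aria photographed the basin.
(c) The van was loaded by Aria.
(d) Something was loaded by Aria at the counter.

(a) Not entailed — Aria loaded the van, not the basin; the basin belongs to the photographing event.
(b) Not entailed — 'was photographing' is progressive on an accomplishment; it does not entail the completed 'photographed'.
(c) Entailed — every conjunct here is already in the original loading event.
(d) Entailed — every conjunct here is already in the original loading event.

(c), (d)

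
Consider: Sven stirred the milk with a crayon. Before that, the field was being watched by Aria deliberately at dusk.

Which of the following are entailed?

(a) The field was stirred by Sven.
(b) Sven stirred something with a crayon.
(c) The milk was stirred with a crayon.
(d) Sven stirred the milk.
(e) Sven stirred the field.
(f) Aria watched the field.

(a) Not entailed — Sven stirred the milk, not the field; the field belongs to the watching event.
(b) Entailed — generalizing the patient leaves a sub-description the original still satisfies.
(c) Entailed — generalizing the agent leaves a sub-description the original still satisfies.
(d) Entailed — this follows by dropping conjuncts from the stirring event's description.
(e) Not entailed — Sven stirred the milk, not the field; the field belongs to the watching event.
(f) Entailed — 'watch' is an activity; 'was watching' entails that some watching happened, so 'watched' holds.

(b), (c), (d), (f)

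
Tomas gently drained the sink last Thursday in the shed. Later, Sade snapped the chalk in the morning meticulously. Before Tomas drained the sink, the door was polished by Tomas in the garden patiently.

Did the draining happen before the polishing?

no

The narrative orders the polishing before the draining.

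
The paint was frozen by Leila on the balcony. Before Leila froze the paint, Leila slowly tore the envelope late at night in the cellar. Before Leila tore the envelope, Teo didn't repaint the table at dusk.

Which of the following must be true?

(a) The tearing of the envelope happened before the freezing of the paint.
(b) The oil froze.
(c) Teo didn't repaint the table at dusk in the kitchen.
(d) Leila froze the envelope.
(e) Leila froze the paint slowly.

(a), (c)

(a) Entailed — the narrative places the tearing before the freezing.
(b) Not entailed — the paint is what froze, not the oil.
(c) Entailed — under negation, adding a further restriction is entailed: if no such repainting event occurred, none occurred in the kitchen either.
(d) Not entailed — Leila froze the paint, not the envelope; the envelope belongs to the tearing event.
(e) Not entailed — 'slowly' adds information not in the original event.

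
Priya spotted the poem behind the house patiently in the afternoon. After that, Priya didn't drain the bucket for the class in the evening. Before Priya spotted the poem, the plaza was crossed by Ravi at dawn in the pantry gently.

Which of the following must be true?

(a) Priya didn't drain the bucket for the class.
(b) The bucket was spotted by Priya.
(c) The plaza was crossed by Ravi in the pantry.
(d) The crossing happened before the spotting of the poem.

(c), (d)

(a) Not entailed — dropping 'in the evening' under negation is not valid — the original leaves open that Priya drained the bucket some other way.
(b) Not entailed — Priya spotted the poem, not the bucket; the bucket belongs to the draining event.
(c) Entailed — this follows by dropping conjuncts from the crossing event's description.
(d) Entailed — the narrative places the crossing before the spotting.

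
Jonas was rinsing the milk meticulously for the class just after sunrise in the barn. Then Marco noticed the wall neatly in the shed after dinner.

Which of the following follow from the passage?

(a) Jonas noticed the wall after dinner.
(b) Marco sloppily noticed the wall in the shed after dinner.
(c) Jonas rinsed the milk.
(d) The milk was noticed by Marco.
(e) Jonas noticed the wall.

(c)

(a) Not entailed — the passage has Marco noticing the wall, not Jonas.
(b) Not entailed — 'sloppily' adds a manner not in (and inconsistent with) the original.
(c) Entailed — 'rinse' is an activity; 'was rinsing' entails that some rinsing happened, so 'rinsed' holds.
(d) Not entailed — Marco noticed the wall, not the milk; the milk belongs to the rinsing event.
(e) Not entailed — the passage has Marco noticing the wall, not Jonas.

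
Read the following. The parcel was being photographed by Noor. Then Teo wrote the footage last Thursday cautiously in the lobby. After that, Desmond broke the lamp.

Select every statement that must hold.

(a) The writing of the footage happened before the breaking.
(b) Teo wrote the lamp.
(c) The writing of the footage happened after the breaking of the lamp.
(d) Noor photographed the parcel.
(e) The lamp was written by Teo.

(a) Entailed — the narrative places the writing before the breaking.
(b) Not entailed — Teo wrote the footage, not the lamp; the lamp belongs to the breaking event.
(c) Not entailed — the narrative places the writing before the breaking, not after.
(d) Not entailed — 'was photographing' is progressive on an accomplishment; it does not entail the completed 'photographed'.
(e) Not entailed — Teo wrote the footage, not the lamp; the lamp belongs to the breaking event.

(a)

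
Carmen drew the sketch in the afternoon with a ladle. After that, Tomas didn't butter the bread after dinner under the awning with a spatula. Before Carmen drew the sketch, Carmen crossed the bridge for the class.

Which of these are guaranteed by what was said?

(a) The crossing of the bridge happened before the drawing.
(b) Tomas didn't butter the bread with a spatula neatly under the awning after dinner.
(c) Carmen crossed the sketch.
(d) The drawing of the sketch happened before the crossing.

(a), (b)

(a) Entailed — the narrative places the crossing before the drawing.
(b) Entailed — under negation, adding a further restriction is entailed: if no such buttering event occurred, none occurred neatly either.
(c) Not entailed — Carmen crossed the bridge, not the sketch; the sketch belongs to the drawing event.
(d) Not entailed — the narrative places the crossing before the drawing, not after.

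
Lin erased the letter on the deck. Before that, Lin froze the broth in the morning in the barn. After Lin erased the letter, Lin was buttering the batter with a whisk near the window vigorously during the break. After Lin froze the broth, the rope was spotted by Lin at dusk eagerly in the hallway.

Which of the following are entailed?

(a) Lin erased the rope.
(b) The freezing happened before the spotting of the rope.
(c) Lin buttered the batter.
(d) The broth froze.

(b), (d)

(a) Not entailed — Lin erased the letter, not the rope; the rope belongs to the spotting event.
(b) Entailed — the narrative places the freezing before the spotting.
(c) Not entailed — 'was buttering' is progressive on an accomplishment; it does not entail the completed 'buttered'.
(d) Entailed — 'Lin froze the broth' is causative; it entails the inchoative 'the broth froze'.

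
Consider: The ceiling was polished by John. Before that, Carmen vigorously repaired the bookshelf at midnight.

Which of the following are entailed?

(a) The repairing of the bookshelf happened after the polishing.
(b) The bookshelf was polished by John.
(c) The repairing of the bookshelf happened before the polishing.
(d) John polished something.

(a) Not entailed — the narrative places the repairing before the polishing, not after.
(b) Not entailed — John polished the ceiling, not the bookshelf; the bookshelf belongs to the repairing event.
(c) Entailed — the narrative places the repairing before the polishing.
(d) Entailed — the original entails any weakening of itself; this just generalizes the patient.

(c), (d)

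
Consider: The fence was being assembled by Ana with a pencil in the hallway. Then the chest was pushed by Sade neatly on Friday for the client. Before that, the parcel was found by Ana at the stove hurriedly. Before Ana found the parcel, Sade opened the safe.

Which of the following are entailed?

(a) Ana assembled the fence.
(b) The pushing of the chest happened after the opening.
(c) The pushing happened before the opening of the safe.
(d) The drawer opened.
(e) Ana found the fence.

(a) Not entailed — 'was assembling' is progressive on an accomplishment; it does not entail the completed 'assembled'.
(b) Entailed — the narrative places the opening before the pushing.
(c) Not entailed — the narrative places the opening before the pushing, not after.
(d) Not entailed — the safe is what opened, not the drawer.
(e) Not entailed — Ana found the parcel, not the fence; the fence belongs to the assembling event.

(b)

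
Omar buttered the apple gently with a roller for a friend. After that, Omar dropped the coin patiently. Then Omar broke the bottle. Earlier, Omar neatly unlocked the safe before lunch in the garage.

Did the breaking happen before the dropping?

no

The narrative orders the dropping before the breaking.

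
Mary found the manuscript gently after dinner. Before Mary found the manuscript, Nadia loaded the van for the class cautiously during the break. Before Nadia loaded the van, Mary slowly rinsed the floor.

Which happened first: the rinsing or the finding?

The connectives place the rinsing before the finding.

the rinsing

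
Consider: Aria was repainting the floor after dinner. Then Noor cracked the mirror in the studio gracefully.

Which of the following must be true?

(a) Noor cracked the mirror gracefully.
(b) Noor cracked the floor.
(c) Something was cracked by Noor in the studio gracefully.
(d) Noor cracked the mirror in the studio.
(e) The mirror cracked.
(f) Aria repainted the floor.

(a), (c), (d), (e)

(a) Entailed — every conjunct here is already in the original cracking event.
(b) Not entailed — Noor cracked the mirror, not the floor; the floor belongs to the repainting event.
(c) Entailed — every conjunct here is already in the original cracking event.
(d) Entailed — this follows by dropping conjuncts from the cracking event's description.
(e) Entailed — 'Noor cracked the mirror' is causative; it entails the inchoative 'the mirror cracked'.
(f) Not entailed — 'was repainting' is progressive on an accomplishment; it does not entail the completed 'repainted'.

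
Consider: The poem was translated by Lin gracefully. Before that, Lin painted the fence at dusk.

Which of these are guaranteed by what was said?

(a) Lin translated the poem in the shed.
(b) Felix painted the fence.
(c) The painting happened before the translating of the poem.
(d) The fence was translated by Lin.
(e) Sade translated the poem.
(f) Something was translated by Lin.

(c), (f)

(a) Not entailed — 'in the shed' adds information not in the original event.
(b) Not entailed — the passage has Lin painting the fence, not Felix.
(c) Entailed — the narrative places the painting before the translating.
(d) Not entailed — Lin translated the poem, not the fence; the fence belongs to the painting event.
(e) Not entailed — the passage has Lin translating the poem, not Sade.
(f) Entailed — dropping 'gracefully' and generalizing the patient leaves a sub-description the original still satisfies.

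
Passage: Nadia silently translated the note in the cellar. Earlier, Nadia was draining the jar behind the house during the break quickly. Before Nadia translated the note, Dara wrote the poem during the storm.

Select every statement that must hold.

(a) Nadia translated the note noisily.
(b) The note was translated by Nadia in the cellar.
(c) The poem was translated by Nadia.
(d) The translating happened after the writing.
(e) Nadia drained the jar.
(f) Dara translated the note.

(a) Not entailed — 'noisily' adds a manner not in (and inconsistent with) the original.
(b) Entailed — dropping 'silently' leaves a sub-description the original still satisfies.
(c) Not entailed — Nadia translated the note, not the poem; the poem belongs to the writing event.
(d) Entailed — the narrative places the writing before the translating.
(e) Not entailed — 'was draining' is progressive on an accomplishment; it does not entail the completed 'drained'.
(f) Not entailed — the passage has Nadia translating the note, not Dara.

(b), (d)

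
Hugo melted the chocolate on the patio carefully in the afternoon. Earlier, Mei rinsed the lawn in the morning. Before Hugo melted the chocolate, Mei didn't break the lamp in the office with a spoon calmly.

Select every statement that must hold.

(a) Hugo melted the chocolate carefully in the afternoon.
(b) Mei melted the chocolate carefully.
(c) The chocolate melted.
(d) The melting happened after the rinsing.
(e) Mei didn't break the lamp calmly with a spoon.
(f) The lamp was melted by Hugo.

(a) Entailed — this follows by dropping conjuncts from the melting event's description.
(b) Not entailed — the passage has Hugo melting the chocolate, not Mei.
(c) Entailed — 'Hugo melted the chocolate' is causative; it entails the inchoative 'the chocolate melted'.
(d) Entailed — the narrative places the rinsing before the melting.
(e) Not entailed — dropping 'in the office' under negation is not valid — the original leaves open that Mei broke the lamp some other way.
(f) Not entailed — Hugo melted the chocolate, not the lamp; the lamp belongs to the breaking event.

(a), (c), (d)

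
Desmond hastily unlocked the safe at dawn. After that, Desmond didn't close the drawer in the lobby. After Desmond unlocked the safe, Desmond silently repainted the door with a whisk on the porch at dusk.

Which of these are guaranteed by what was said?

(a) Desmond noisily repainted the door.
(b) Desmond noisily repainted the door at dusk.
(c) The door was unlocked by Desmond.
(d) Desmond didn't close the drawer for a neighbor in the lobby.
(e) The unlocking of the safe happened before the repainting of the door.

(d), (e)

(a) Not entailed — 'noisily' adds a manner not in (and inconsistent with) the original.
(b) Not entailed — 'noisily' adds a manner not in (and inconsistent with) the original.
(c) Not entailed — Desmond unlocked the safe, not the door; the door belongs to the repainting event.
(d) Entailed — under negation, adding a further restriction is entailed: if no such closing event occurred, none occurred for a neighbor either.
(e) Entailed — the narrative places the unlocking before the repainting.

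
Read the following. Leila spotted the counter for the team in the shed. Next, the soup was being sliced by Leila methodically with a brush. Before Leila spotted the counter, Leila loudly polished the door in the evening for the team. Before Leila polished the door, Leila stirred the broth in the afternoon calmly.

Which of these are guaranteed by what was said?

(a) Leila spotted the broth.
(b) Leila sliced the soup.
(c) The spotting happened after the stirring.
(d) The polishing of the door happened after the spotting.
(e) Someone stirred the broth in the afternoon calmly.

(a) Not entailed — Leila spotted the counter, not the broth; the broth belongs to the stirring event.
(b) Not entailed — 'was slicing' is progressive on an accomplishment; it does not entail the completed 'sliced'.
(c) Entailed — the narrative places the stirring before the spotting.
(d) Not entailed — the narrative places the polishing before the spotting, not after.
(e) Entailed — the original entails any weakening of itself; this just generalizes the agent.

(c), (e)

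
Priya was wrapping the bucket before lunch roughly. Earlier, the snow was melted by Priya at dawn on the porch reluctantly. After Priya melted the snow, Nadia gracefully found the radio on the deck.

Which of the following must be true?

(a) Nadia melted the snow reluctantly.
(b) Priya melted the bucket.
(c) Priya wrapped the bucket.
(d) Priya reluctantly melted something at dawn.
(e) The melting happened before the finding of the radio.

(d), (e)

(a) Not entailed — the passage has Priya melting the snow, not Nadia.
(b) Not entailed — Priya melted the snow, not the bucket; the bucket belongs to the wrapping event.
(c) Not entailed — 'was wrapping' is progressive on an accomplishment; it does not entail the completed 'wrapped'.
(d) Entailed — this follows by dropping conjuncts from the melting event's description.
(e) Entailed — the narrative places the melting before the finding.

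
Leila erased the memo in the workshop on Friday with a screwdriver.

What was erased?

'the memo' marks the patient of the erasing event.

the memo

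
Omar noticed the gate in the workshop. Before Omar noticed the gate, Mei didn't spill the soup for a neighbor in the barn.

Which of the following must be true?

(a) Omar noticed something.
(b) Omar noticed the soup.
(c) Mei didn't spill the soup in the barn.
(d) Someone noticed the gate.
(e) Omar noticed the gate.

(a) Entailed — the original entails any weakening of itself; this just drops 'in the workshop' and generalizes the patient.
(b) Not entailed — Omar noticed the gate, not the soup; the soup belongs to the spilling event.
(c) Not entailed — dropping 'for a neighbor' under negation is not valid — the original leaves open that Mei spilled the soup some other way.
(d) Entailed — this follows by dropping conjuncts from the noticing event's description.
(e) Entailed — dropping 'in the workshop' leaves a sub-description the original still satisfies.

(a), (d), (e)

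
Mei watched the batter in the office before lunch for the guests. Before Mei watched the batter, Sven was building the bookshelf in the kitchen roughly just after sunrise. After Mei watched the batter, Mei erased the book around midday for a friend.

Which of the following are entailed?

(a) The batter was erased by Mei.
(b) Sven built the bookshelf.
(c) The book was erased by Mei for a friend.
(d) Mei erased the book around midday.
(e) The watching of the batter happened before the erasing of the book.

(a) Not entailed — Mei erased the book, not the batter; the batter belongs to the watching event.
(b) Not entailed — 'was building' is progressive on an accomplishment; it does not entail the completed 'built'.
(c) Entailed — dropping 'around midday' leaves a sub-description the original still satisfies.
(d) Entailed — this follows by dropping conjuncts from the erasing event's description.
(e) Entailed — the narrative places the watching before the erasing.

(c), (d), (e)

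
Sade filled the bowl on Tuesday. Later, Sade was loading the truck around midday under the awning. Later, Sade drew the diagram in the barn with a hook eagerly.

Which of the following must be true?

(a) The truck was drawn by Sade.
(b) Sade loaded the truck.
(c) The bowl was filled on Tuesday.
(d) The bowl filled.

(c), (d)

(a) Not entailed — Sade drew the diagram, not the truck; the truck belongs to the loading event.
(b) Not entailed — 'was loading' is progressive on an accomplishment; it does not entail the completed 'loaded'.
(c) Entailed — the original entails any weakening of itself; this just generalizes the agent.
(d) Entailed — 'Sade filled the bowl' is causative; it entails the inchoative 'the bowl filled'.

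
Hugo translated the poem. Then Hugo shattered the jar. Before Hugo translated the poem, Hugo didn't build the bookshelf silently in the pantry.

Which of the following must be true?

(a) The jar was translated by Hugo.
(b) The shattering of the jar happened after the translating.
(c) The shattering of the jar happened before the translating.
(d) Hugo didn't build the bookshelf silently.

(a) Not entailed — Hugo translated the poem, not the jar; the jar belongs to the shattering event.
(b) Entailed — the narrative places the translating before the shattering.
(c) Not entailed — the narrative places the translating before the shattering, not after.
(d) Not entailed — dropping 'in the pantry' under negation is not valid — the original leaves open that Hugo built the bookshelf some other way.

(b)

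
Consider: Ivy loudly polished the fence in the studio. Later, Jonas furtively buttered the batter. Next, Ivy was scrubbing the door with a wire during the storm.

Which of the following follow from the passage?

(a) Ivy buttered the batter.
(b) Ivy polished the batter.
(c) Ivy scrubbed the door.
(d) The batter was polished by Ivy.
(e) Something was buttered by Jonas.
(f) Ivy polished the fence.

(c), (e), (f)

(a) Not entailed — the passage has Jonas buttering the batter, not Ivy.
(b) Not entailed — Ivy polished the fence, not the batter; the batter belongs to the buttering event.
(c) Entailed — 'scrub' is an activity; 'was scrubbing' entails that some scrubbing happened, so 'scrubbed' holds.
(d) Not entailed — Ivy polished the fence, not the batter; the batter belongs to the buttering event.
(e) Entailed — dropping 'furtively' and generalizing the patient leaves a sub-description the original still satisfies.
(f) Entailed — dropping 'in the studio', 'loudly' leaves a sub-description the original still satisfies.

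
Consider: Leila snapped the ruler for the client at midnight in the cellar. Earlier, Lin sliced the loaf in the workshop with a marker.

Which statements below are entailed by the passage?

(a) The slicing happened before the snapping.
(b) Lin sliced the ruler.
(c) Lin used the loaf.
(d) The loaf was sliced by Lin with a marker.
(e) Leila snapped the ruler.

(a), (d), (e)

(a) Entailed — the narrative places the slicing before the snapping.
(b) Not entailed — Lin sliced the loaf, not the ruler; the ruler belongs to the snapping event.
(c) Not entailed — the loaf is the patient, not an instrument — Lin used a marker.
(d) Entailed — every conjunct here is already in the original slicing event.
(e) Entailed — every conjunct here is already in the original snapping event.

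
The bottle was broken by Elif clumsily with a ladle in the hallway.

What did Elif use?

a ladle

'with a ladle' marks the instrument of the breaking event.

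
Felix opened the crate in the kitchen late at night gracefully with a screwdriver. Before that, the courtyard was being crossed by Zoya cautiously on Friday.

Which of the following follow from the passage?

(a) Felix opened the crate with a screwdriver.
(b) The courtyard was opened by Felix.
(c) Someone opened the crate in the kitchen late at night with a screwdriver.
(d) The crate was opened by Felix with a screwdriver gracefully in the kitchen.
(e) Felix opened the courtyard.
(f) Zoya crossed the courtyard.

(a), (c), (d)

(a) Entailed — the original entails any weakening of itself; this just drops 'in the kitchen', 'late at night', 'gracefully'.
(b) Not entailed — Felix opened the crate, not the courtyard; the courtyard belongs to the crossing event.
(c) Entailed — dropping 'gracefully' and generalizing the agent leaves a sub-description the original still satisfies.
(d) Entailed — every conjunct here is already in the original opening event.
(e) Not entailed — Felix opened the crate, not the courtyard; the courtyard belongs to the crossing event.
(f) Not entailed — 'was crossing' is progressive on an accomplishment; it does not entail the completed 'crossed'.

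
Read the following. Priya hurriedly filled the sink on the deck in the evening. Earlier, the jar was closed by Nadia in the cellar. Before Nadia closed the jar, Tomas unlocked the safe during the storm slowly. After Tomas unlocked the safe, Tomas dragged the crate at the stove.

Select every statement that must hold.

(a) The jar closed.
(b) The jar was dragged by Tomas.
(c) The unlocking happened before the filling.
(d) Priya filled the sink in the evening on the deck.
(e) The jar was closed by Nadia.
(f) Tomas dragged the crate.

(a) Entailed — 'Nadia closed the jar' is causative; it entails the inchoative 'the jar closed'.
(b) Not entailed — Tomas dragged the crate, not the jar; the jar belongs to the closing event.
(c) Entailed — the narrative places the unlocking before the filling.
(d) Entailed — every conjunct here is already in the original filling event.
(e) Entailed — dropping 'in the cellar' leaves a sub-description the original still satisfies.
(f) Entailed — this follows by dropping conjuncts from the dragging event's description.

(a), (c), (d), (e), (f)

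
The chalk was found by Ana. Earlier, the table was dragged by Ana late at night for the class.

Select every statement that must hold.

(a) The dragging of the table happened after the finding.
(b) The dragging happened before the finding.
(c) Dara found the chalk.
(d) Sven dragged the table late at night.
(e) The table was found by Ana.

(b)

(a) Not entailed — the narrative places the dragging before the finding, not after.
(b) Entailed — the narrative places the dragging before the finding.
(c) Not entailed — the passage has Ana finding the chalk, not Dara.
(d) Not entailed — the passage has Ana dragging the table, not Sven.
(e) Not entailed — Ana found the chalk, not the table; the table belongs to the dragging event.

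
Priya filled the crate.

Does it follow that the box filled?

no

Nothing is said about any box; only the crate is affected.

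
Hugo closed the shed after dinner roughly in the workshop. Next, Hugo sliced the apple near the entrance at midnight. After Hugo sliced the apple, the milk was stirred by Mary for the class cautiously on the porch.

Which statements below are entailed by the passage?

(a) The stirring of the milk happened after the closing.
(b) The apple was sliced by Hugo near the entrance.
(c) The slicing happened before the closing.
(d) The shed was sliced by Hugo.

(a), (b)

(a) Entailed — the narrative places the closing before the stirring.
(b) Entailed — every conjunct here is already in the original slicing event.
(c) Not entailed — the narrative places the closing before the slicing, not after.
(d) Not entailed — Hugo sliced the apple, not the shed; the shed belongs to the closing event.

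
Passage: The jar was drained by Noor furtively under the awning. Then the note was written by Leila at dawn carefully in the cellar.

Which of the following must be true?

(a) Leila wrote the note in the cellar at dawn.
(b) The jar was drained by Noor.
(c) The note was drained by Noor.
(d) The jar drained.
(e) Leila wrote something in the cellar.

(a) Entailed — the original entails any weakening of itself; this just drops 'carefully'.
(b) Entailed — dropping 'furtively', 'under the awning' leaves a sub-description the original still satisfies.
(c) Not entailed — Noor drained the jar, not the note; the note belongs to the writing event.
(d) Entailed — 'Noor drained the jar' is causative; it entails the inchoative 'the jar drained'.
(e) Entailed — every conjunct here is already in the original writing event.

(a), (b), (d), (e)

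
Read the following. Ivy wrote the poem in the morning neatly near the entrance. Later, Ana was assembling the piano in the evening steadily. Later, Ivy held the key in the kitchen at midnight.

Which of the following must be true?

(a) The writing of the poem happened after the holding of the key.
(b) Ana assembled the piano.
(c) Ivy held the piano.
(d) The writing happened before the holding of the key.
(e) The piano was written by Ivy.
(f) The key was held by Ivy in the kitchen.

(d), (f)

(a) Not entailed — the narrative places the writing before the holding, not after.
(b) Not entailed — 'was assembling' is progressive on an accomplishment; it does not entail the completed 'assembled'.
(c) Not entailed — Ivy held the key, not the piano; the piano belongs to the assembling event.
(d) Entailed — the narrative places the writing before the holding.
(e) Not entailed — Ivy wrote the poem, not the piano; the piano belongs to the assembling event.
(f) Entailed — every conjunct here is already in the original holding event.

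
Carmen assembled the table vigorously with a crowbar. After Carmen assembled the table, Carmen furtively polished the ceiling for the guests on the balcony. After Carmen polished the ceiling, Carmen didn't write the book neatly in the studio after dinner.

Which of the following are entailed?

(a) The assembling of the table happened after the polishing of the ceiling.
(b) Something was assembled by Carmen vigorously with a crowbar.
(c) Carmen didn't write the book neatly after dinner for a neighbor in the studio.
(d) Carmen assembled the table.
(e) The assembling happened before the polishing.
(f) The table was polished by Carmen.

(a) Not entailed — the narrative places the assembling before the polishing, not after.
(b) Entailed — the original entails any weakening of itself; this just generalizes the patient.
(c) Entailed — under negation, adding a further restriction is entailed: if no such writing event occurred, none occurred for a neighbor either.
(d) Entailed — dropping 'with a crowbar', 'vigorously' leaves a sub-description the original still satisfies.
(e) Entailed — the narrative places the assembling before the polishing.
(f) Not entailed — Carmen polished the ceiling, not the table; the table belongs to the assembling event.

(b), (c), (d), (e)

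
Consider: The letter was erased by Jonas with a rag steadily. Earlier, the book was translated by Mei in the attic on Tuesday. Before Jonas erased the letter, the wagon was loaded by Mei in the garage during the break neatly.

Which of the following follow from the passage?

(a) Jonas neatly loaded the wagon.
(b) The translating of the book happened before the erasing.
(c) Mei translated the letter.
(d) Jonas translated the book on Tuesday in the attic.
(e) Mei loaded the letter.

(a) Not entailed — the passage has Mei loading the wagon, not Jonas.
(b) Entailed — the narrative places the translating before the erasing.
(c) Not entailed — Mei translated the book, not the letter; the letter belongs to the erasing event.
(d) Not entailed — the passage has Mei translating the book, not Jonas.
(e) Not entailed — Mei loaded the wagon, not the letter; the letter belongs to the erasing event.

(b)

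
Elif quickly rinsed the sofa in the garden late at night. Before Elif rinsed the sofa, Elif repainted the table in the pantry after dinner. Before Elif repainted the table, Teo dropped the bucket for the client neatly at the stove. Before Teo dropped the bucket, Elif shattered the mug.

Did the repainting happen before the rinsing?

yes

The narrative orders the repainting before the rinsing.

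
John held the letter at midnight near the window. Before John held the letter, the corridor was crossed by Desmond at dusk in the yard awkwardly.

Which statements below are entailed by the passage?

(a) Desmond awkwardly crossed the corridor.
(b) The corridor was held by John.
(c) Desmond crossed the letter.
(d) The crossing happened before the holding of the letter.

(a), (d)

(a) Entailed — every conjunct here is already in the original crossing event.
(b) Not entailed — John held the letter, not the corridor; the corridor belongs to the crossing event.
(c) Not entailed — Desmond crossed the corridor, not the letter; the letter belongs to the holding event.
(d) Entailed — the narrative places the crossing before the holding.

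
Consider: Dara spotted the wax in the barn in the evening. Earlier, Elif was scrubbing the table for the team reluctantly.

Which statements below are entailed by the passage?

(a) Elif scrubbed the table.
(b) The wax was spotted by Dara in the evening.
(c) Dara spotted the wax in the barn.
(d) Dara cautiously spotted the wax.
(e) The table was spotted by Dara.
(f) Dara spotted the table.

(a), (b), (c)

(a) Entailed — 'scrub' is an activity; 'was scrubbing' entails that some scrubbing happened, so 'scrubbed' holds.
(b) Entailed — dropping 'in the barn' leaves a sub-description the original still satisfies.
(c) Entailed — every conjunct here is already in the original spotting event.
(d) Not entailed — 'cautiously' adds information not in the original event.
(e) Not entailed — Dara spotted the wax, not the table; the table belongs to the scrubbing event.
(f) Not entailed — Dara spotted the wax, not the table; the table belongs to the scrubbing event.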